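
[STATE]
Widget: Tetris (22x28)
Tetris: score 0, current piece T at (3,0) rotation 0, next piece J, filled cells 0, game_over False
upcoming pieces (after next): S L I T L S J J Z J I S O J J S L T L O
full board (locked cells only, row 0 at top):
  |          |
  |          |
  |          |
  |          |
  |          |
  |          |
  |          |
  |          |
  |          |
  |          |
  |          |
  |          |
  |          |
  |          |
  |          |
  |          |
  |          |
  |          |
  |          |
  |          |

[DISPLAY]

    ▒     │Next:      
   ▒▒▒    │█          
          │███        
          │           
          │           
          │           
          │Score:     
          │0          
          │           
          │           
          │           
          │           
          │           
          │           
          │           
          │           
          │           
          │           
          │           
          │           
          │           
          │           
          │           
          │           
          │           
          │           
          │           
          │           


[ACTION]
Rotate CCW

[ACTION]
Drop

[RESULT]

          │Next:      
    ▒     │█          
   ▒▒     │███        
    ▒     │           
          │           
          │           
          │Score:     
          │0          
          │           
          │           
          │           
          │           
          │           
          │           
          │           
          │           
          │           
          │           
          │           
          │           
          │           
          │           
          │           
          │           
          │           
          │           
          │           
          │           


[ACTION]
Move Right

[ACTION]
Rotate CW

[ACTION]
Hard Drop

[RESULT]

   █      │Next:      
   ███    │ ░░        
          │░░         
          │           
          │           
          │           
          │Score:     
          │0          
          │           
          │           
          │           
          │           
          │           
          │           
          │           
          │           
          │           
          │           
     ▒    │           
    ▒▒▒   │           
          │           
          │           
          │           
          │           
          │           
          │           
          │           
          │           


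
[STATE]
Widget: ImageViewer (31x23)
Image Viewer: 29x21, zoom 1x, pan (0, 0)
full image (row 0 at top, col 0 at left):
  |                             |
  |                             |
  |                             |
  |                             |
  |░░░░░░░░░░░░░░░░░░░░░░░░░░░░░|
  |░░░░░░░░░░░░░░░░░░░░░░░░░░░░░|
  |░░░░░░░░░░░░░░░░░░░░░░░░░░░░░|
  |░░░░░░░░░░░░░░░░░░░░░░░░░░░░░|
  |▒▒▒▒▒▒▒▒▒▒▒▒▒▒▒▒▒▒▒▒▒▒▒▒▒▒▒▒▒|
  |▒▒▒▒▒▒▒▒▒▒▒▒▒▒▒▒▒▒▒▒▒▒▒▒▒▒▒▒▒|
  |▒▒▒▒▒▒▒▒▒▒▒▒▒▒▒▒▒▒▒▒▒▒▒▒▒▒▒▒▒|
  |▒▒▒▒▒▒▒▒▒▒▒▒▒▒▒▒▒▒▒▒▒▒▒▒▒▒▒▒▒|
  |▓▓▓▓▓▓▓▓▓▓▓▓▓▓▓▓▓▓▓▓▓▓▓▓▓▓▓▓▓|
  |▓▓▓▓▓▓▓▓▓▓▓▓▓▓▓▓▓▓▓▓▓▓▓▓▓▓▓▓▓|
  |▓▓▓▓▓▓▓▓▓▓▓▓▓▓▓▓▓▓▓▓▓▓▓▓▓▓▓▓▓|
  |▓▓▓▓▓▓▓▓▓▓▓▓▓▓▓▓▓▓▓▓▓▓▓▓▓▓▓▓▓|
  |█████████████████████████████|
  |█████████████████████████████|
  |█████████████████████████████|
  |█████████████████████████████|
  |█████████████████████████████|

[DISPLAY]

                               
                               
                               
                               
░░░░░░░░░░░░░░░░░░░░░░░░░░░░░  
░░░░░░░░░░░░░░░░░░░░░░░░░░░░░  
░░░░░░░░░░░░░░░░░░░░░░░░░░░░░  
░░░░░░░░░░░░░░░░░░░░░░░░░░░░░  
▒▒▒▒▒▒▒▒▒▒▒▒▒▒▒▒▒▒▒▒▒▒▒▒▒▒▒▒▒  
▒▒▒▒▒▒▒▒▒▒▒▒▒▒▒▒▒▒▒▒▒▒▒▒▒▒▒▒▒  
▒▒▒▒▒▒▒▒▒▒▒▒▒▒▒▒▒▒▒▒▒▒▒▒▒▒▒▒▒  
▒▒▒▒▒▒▒▒▒▒▒▒▒▒▒▒▒▒▒▒▒▒▒▒▒▒▒▒▒  
▓▓▓▓▓▓▓▓▓▓▓▓▓▓▓▓▓▓▓▓▓▓▓▓▓▓▓▓▓  
▓▓▓▓▓▓▓▓▓▓▓▓▓▓▓▓▓▓▓▓▓▓▓▓▓▓▓▓▓  
▓▓▓▓▓▓▓▓▓▓▓▓▓▓▓▓▓▓▓▓▓▓▓▓▓▓▓▓▓  
▓▓▓▓▓▓▓▓▓▓▓▓▓▓▓▓▓▓▓▓▓▓▓▓▓▓▓▓▓  
█████████████████████████████  
█████████████████████████████  
█████████████████████████████  
█████████████████████████████  
█████████████████████████████  
                               
                               


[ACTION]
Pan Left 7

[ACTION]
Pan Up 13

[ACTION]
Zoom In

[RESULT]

                               
                               
                               
                               
                               
                               
                               
                               
░░░░░░░░░░░░░░░░░░░░░░░░░░░░░░░
░░░░░░░░░░░░░░░░░░░░░░░░░░░░░░░
░░░░░░░░░░░░░░░░░░░░░░░░░░░░░░░
░░░░░░░░░░░░░░░░░░░░░░░░░░░░░░░
░░░░░░░░░░░░░░░░░░░░░░░░░░░░░░░
░░░░░░░░░░░░░░░░░░░░░░░░░░░░░░░
░░░░░░░░░░░░░░░░░░░░░░░░░░░░░░░
░░░░░░░░░░░░░░░░░░░░░░░░░░░░░░░
▒▒▒▒▒▒▒▒▒▒▒▒▒▒▒▒▒▒▒▒▒▒▒▒▒▒▒▒▒▒▒
▒▒▒▒▒▒▒▒▒▒▒▒▒▒▒▒▒▒▒▒▒▒▒▒▒▒▒▒▒▒▒
▒▒▒▒▒▒▒▒▒▒▒▒▒▒▒▒▒▒▒▒▒▒▒▒▒▒▒▒▒▒▒
▒▒▒▒▒▒▒▒▒▒▒▒▒▒▒▒▒▒▒▒▒▒▒▒▒▒▒▒▒▒▒
▒▒▒▒▒▒▒▒▒▒▒▒▒▒▒▒▒▒▒▒▒▒▒▒▒▒▒▒▒▒▒
▒▒▒▒▒▒▒▒▒▒▒▒▒▒▒▒▒▒▒▒▒▒▒▒▒▒▒▒▒▒▒
▒▒▒▒▒▒▒▒▒▒▒▒▒▒▒▒▒▒▒▒▒▒▒▒▒▒▒▒▒▒▒


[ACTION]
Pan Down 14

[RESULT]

░░░░░░░░░░░░░░░░░░░░░░░░░░░░░░░
░░░░░░░░░░░░░░░░░░░░░░░░░░░░░░░
▒▒▒▒▒▒▒▒▒▒▒▒▒▒▒▒▒▒▒▒▒▒▒▒▒▒▒▒▒▒▒
▒▒▒▒▒▒▒▒▒▒▒▒▒▒▒▒▒▒▒▒▒▒▒▒▒▒▒▒▒▒▒
▒▒▒▒▒▒▒▒▒▒▒▒▒▒▒▒▒▒▒▒▒▒▒▒▒▒▒▒▒▒▒
▒▒▒▒▒▒▒▒▒▒▒▒▒▒▒▒▒▒▒▒▒▒▒▒▒▒▒▒▒▒▒
▒▒▒▒▒▒▒▒▒▒▒▒▒▒▒▒▒▒▒▒▒▒▒▒▒▒▒▒▒▒▒
▒▒▒▒▒▒▒▒▒▒▒▒▒▒▒▒▒▒▒▒▒▒▒▒▒▒▒▒▒▒▒
▒▒▒▒▒▒▒▒▒▒▒▒▒▒▒▒▒▒▒▒▒▒▒▒▒▒▒▒▒▒▒
▒▒▒▒▒▒▒▒▒▒▒▒▒▒▒▒▒▒▒▒▒▒▒▒▒▒▒▒▒▒▒
▓▓▓▓▓▓▓▓▓▓▓▓▓▓▓▓▓▓▓▓▓▓▓▓▓▓▓▓▓▓▓
▓▓▓▓▓▓▓▓▓▓▓▓▓▓▓▓▓▓▓▓▓▓▓▓▓▓▓▓▓▓▓
▓▓▓▓▓▓▓▓▓▓▓▓▓▓▓▓▓▓▓▓▓▓▓▓▓▓▓▓▓▓▓
▓▓▓▓▓▓▓▓▓▓▓▓▓▓▓▓▓▓▓▓▓▓▓▓▓▓▓▓▓▓▓
▓▓▓▓▓▓▓▓▓▓▓▓▓▓▓▓▓▓▓▓▓▓▓▓▓▓▓▓▓▓▓
▓▓▓▓▓▓▓▓▓▓▓▓▓▓▓▓▓▓▓▓▓▓▓▓▓▓▓▓▓▓▓
▓▓▓▓▓▓▓▓▓▓▓▓▓▓▓▓▓▓▓▓▓▓▓▓▓▓▓▓▓▓▓
▓▓▓▓▓▓▓▓▓▓▓▓▓▓▓▓▓▓▓▓▓▓▓▓▓▓▓▓▓▓▓
███████████████████████████████
███████████████████████████████
███████████████████████████████
███████████████████████████████
███████████████████████████████


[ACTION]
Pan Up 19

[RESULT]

                               
                               
                               
                               
                               
                               
                               
                               
░░░░░░░░░░░░░░░░░░░░░░░░░░░░░░░
░░░░░░░░░░░░░░░░░░░░░░░░░░░░░░░
░░░░░░░░░░░░░░░░░░░░░░░░░░░░░░░
░░░░░░░░░░░░░░░░░░░░░░░░░░░░░░░
░░░░░░░░░░░░░░░░░░░░░░░░░░░░░░░
░░░░░░░░░░░░░░░░░░░░░░░░░░░░░░░
░░░░░░░░░░░░░░░░░░░░░░░░░░░░░░░
░░░░░░░░░░░░░░░░░░░░░░░░░░░░░░░
▒▒▒▒▒▒▒▒▒▒▒▒▒▒▒▒▒▒▒▒▒▒▒▒▒▒▒▒▒▒▒
▒▒▒▒▒▒▒▒▒▒▒▒▒▒▒▒▒▒▒▒▒▒▒▒▒▒▒▒▒▒▒
▒▒▒▒▒▒▒▒▒▒▒▒▒▒▒▒▒▒▒▒▒▒▒▒▒▒▒▒▒▒▒
▒▒▒▒▒▒▒▒▒▒▒▒▒▒▒▒▒▒▒▒▒▒▒▒▒▒▒▒▒▒▒
▒▒▒▒▒▒▒▒▒▒▒▒▒▒▒▒▒▒▒▒▒▒▒▒▒▒▒▒▒▒▒
▒▒▒▒▒▒▒▒▒▒▒▒▒▒▒▒▒▒▒▒▒▒▒▒▒▒▒▒▒▒▒
▒▒▒▒▒▒▒▒▒▒▒▒▒▒▒▒▒▒▒▒▒▒▒▒▒▒▒▒▒▒▒


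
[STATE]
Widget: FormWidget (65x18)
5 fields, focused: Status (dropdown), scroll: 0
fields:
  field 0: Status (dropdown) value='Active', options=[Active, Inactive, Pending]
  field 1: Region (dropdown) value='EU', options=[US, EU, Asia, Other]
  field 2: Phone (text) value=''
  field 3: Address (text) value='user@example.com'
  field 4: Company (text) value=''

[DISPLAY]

> Status:     [Active                                          ▼]
  Region:     [EU                                              ▼]
  Phone:      [                                                 ]
  Address:    [user@example.com                                 ]
  Company:    [                                                 ]
                                                                 
                                                                 
                                                                 
                                                                 
                                                                 
                                                                 
                                                                 
                                                                 
                                                                 
                                                                 
                                                                 
                                                                 
                                                                 


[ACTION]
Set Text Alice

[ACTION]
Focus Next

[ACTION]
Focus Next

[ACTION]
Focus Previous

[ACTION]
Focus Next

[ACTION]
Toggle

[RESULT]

  Status:     [Active                                          ▼]
  Region:     [EU                                              ▼]
> Phone:      [                                                 ]
  Address:    [user@example.com                                 ]
  Company:    [                                                 ]
                                                                 
                                                                 
                                                                 
                                                                 
                                                                 
                                                                 
                                                                 
                                                                 
                                                                 
                                                                 
                                                                 
                                                                 
                                                                 


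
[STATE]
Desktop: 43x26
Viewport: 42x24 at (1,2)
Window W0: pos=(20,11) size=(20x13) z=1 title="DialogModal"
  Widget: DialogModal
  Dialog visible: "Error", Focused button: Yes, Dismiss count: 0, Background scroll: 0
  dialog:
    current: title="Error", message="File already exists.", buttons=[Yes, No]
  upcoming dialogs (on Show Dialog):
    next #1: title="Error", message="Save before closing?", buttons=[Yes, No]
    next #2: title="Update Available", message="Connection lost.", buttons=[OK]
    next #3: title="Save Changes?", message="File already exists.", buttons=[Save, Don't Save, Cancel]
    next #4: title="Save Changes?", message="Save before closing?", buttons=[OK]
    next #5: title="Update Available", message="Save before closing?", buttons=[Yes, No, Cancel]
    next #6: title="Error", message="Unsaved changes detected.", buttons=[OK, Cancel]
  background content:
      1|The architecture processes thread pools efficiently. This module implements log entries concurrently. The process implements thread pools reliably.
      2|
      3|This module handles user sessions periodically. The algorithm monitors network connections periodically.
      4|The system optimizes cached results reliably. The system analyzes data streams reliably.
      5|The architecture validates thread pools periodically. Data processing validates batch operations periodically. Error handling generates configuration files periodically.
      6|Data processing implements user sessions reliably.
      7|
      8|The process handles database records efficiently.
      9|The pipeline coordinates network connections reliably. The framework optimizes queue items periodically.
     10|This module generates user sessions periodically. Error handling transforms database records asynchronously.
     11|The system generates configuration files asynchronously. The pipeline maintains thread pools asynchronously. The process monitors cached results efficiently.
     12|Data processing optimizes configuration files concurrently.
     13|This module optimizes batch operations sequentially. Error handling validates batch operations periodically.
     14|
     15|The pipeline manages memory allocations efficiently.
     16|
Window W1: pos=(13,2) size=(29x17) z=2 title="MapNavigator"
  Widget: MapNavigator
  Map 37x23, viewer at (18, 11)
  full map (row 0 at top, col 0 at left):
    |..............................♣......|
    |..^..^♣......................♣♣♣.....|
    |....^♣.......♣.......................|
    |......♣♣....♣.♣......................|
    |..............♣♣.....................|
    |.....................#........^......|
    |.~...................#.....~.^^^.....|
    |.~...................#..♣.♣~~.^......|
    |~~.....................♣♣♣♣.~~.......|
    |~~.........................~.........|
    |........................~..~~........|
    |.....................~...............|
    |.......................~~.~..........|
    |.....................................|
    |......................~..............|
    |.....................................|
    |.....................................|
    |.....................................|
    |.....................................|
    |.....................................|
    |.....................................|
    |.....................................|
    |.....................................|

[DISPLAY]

            ┏━━━━━━━━━━━━━━━━━━━━━━━━━━━┓ 
            ┃ MapNavigator              ┃ 
            ┠───────────────────────────┨ 
            ┃................#........^.┃ 
            ┃................#.....~.^^^┃ 
            ┃................#..♣.♣~~.^.┃ 
            ┃..................♣♣♣♣.~~..┃ 
            ┃......................~....┃ 
            ┃...................~..~~...┃ 
            ┃.............@..~..........┃ 
            ┃..................~~.~.....┃ 
            ┃...........................┃ 
            ┃.................~.........┃ 
            ┃...........................┃ 
            ┃...........................┃ 
            ┃...........................┃ 
            ┗━━━━━━━━━━━━━━━━━━━━━━━━━━━┛ 
                   ┃Da│ [Yes]  No  │im┃   
                   ┃  └────────────┘  ┃   
                   ┃The process handle┃   
                   ┃The pipeline coord┃   
                   ┗━━━━━━━━━━━━━━━━━━┛   
                                          
                                          


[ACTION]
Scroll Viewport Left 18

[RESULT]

             ┏━━━━━━━━━━━━━━━━━━━━━━━━━━━┓
             ┃ MapNavigator              ┃
             ┠───────────────────────────┨
             ┃................#........^.┃
             ┃................#.....~.^^^┃
             ┃................#..♣.♣~~.^.┃
             ┃..................♣♣♣♣.~~..┃
             ┃......................~....┃
             ┃...................~..~~...┃
             ┃.............@..~..........┃
             ┃..................~~.~.....┃
             ┃...........................┃
             ┃.................~.........┃
             ┃...........................┃
             ┃...........................┃
             ┃...........................┃
             ┗━━━━━━━━━━━━━━━━━━━━━━━━━━━┛
                    ┃Da│ [Yes]  No  │im┃  
                    ┃  └────────────┘  ┃  
                    ┃The process handle┃  
                    ┃The pipeline coord┃  
                    ┗━━━━━━━━━━━━━━━━━━┛  
                                          
                                          


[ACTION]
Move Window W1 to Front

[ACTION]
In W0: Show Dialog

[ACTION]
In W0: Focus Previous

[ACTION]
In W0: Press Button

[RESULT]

             ┏━━━━━━━━━━━━━━━━━━━━━━━━━━━┓
             ┃ MapNavigator              ┃
             ┠───────────────────────────┨
             ┃................#........^.┃
             ┃................#.....~.^^^┃
             ┃................#..♣.♣~~.^.┃
             ┃..................♣♣♣♣.~~..┃
             ┃......................~....┃
             ┃...................~..~~...┃
             ┃.............@..~..........┃
             ┃..................~~.~.....┃
             ┃...........................┃
             ┃.................~.........┃
             ┃...........................┃
             ┃...........................┃
             ┃...........................┃
             ┗━━━━━━━━━━━━━━━━━━━━━━━━━━━┛
                    ┃Data processing im┃  
                    ┃                  ┃  
                    ┃The process handle┃  
                    ┃The pipeline coord┃  
                    ┗━━━━━━━━━━━━━━━━━━┛  
                                          
                                          


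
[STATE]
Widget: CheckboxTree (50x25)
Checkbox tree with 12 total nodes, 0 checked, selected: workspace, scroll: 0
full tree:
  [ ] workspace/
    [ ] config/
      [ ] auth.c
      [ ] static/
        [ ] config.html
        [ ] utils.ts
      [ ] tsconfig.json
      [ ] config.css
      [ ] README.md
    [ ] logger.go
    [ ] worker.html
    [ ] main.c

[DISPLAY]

>[ ] workspace/                                   
   [ ] config/                                    
     [ ] auth.c                                   
     [ ] static/                                  
       [ ] config.html                            
       [ ] utils.ts                               
     [ ] tsconfig.json                            
     [ ] config.css                               
     [ ] README.md                                
   [ ] logger.go                                  
   [ ] worker.html                                
   [ ] main.c                                     
                                                  
                                                  
                                                  
                                                  
                                                  
                                                  
                                                  
                                                  
                                                  
                                                  
                                                  
                                                  
                                                  


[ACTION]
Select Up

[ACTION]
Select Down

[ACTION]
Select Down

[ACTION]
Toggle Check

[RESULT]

 [-] workspace/                                   
   [-] config/                                    
>    [x] auth.c                                   
     [ ] static/                                  
       [ ] config.html                            
       [ ] utils.ts                               
     [ ] tsconfig.json                            
     [ ] config.css                               
     [ ] README.md                                
   [ ] logger.go                                  
   [ ] worker.html                                
   [ ] main.c                                     
                                                  
                                                  
                                                  
                                                  
                                                  
                                                  
                                                  
                                                  
                                                  
                                                  
                                                  
                                                  
                                                  


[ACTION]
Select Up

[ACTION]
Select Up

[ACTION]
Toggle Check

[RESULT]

>[x] workspace/                                   
   [x] config/                                    
     [x] auth.c                                   
     [x] static/                                  
       [x] config.html                            
       [x] utils.ts                               
     [x] tsconfig.json                            
     [x] config.css                               
     [x] README.md                                
   [x] logger.go                                  
   [x] worker.html                                
   [x] main.c                                     
                                                  
                                                  
                                                  
                                                  
                                                  
                                                  
                                                  
                                                  
                                                  
                                                  
                                                  
                                                  
                                                  


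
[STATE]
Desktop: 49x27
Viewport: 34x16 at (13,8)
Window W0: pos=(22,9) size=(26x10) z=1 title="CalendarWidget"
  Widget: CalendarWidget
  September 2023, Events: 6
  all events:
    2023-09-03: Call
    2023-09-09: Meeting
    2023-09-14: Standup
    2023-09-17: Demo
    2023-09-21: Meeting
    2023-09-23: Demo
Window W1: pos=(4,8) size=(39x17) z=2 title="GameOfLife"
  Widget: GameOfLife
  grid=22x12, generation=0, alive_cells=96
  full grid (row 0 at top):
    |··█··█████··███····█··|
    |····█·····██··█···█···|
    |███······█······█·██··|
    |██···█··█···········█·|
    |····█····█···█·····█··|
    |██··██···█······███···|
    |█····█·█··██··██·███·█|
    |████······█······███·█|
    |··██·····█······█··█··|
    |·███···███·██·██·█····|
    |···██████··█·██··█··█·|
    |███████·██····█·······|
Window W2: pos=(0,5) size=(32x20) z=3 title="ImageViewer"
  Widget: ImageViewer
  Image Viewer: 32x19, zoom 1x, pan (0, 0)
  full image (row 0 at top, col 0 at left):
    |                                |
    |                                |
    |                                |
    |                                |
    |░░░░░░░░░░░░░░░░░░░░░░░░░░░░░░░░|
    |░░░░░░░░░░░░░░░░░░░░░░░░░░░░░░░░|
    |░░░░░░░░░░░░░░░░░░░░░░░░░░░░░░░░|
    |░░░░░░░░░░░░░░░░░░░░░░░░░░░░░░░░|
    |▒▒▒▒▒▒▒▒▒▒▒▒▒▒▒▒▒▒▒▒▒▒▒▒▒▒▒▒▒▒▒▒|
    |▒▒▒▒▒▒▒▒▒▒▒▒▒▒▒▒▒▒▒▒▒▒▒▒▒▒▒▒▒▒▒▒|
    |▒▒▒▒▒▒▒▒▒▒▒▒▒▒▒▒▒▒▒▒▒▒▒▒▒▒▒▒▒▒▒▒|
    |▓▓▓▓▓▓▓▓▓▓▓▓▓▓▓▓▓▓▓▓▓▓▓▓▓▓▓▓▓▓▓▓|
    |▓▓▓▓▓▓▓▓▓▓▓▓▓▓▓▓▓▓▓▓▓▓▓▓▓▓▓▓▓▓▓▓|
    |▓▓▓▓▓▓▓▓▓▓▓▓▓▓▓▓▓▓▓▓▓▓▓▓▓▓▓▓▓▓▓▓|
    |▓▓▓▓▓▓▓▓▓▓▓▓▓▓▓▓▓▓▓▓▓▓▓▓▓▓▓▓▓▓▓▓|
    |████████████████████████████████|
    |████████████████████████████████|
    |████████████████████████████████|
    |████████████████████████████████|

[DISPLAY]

                  ┃━━━━━━━━━━┓    
                  ┃          ┃━━━━
                  ┃──────────┨    
                  ┃          ┃────
░░░░░░░░░░░░░░░░░░┃          ┃    
░░░░░░░░░░░░░░░░░░┃          ┃    
░░░░░░░░░░░░░░░░░░┃          ┃*   
░░░░░░░░░░░░░░░░░░┃          ┃0   
▒▒▒▒▒▒▒▒▒▒▒▒▒▒▒▒▒▒┃          ┃7*  
▒▒▒▒▒▒▒▒▒▒▒▒▒▒▒▒▒▒┃          ┃24  
▒▒▒▒▒▒▒▒▒▒▒▒▒▒▒▒▒▒┃          ┃━━━━
▓▓▓▓▓▓▓▓▓▓▓▓▓▓▓▓▓▓┃          ┃    
▓▓▓▓▓▓▓▓▓▓▓▓▓▓▓▓▓▓┃          ┃    
▓▓▓▓▓▓▓▓▓▓▓▓▓▓▓▓▓▓┃          ┃    
▓▓▓▓▓▓▓▓▓▓▓▓▓▓▓▓▓▓┃          ┃    
██████████████████┃          ┃    


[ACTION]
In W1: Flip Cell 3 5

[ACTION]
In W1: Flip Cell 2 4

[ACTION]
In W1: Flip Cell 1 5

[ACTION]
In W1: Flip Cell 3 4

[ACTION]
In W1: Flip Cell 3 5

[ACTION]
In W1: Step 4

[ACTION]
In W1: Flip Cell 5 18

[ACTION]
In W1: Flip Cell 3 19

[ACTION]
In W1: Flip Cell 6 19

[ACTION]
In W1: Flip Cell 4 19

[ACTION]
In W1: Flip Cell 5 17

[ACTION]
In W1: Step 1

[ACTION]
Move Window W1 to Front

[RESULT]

━━━━━━━━━━━━━━━━━━━━━━━━━━━━━┓    
ife                          ┃━━━━
─────────────────────────────┨    
                             ┃────
█·······█·····               ┃    
█······█··█···               ┃    
······█···█···               ┃*   
··········██··               ┃0   
·····█····███·               ┃7*  
·····█████·█··               ┃24  
██··█··███·█··               ┃━━━━
··█····█···█··               ┃    
···█···██·█···               ┃    
·█···█··█·····               ┃    
··██··········               ┃    
···█··········               ┃    


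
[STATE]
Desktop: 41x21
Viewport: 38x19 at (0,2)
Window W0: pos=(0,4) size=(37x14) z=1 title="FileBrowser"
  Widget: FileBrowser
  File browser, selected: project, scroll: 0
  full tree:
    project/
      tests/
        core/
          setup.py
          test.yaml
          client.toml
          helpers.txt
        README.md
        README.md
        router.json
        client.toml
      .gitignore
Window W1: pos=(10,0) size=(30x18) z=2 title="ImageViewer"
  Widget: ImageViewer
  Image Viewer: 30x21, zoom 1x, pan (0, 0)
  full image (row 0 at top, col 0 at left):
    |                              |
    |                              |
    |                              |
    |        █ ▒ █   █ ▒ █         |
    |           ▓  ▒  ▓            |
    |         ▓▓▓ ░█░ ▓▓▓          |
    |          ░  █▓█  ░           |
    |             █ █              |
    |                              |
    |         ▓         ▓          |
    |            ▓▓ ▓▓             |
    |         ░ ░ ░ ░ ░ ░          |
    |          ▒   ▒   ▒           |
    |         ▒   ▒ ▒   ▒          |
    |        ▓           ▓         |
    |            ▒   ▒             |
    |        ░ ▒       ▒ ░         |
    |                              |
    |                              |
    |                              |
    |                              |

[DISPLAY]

          ┠───────────────────────────
          ┃                           
┏━━━━━━━━━┃                           
┃ FileBrow┃                           
┠─────────┃        █ ▒ █   █ ▒ █      
┃> [-] pro┃           ▓  ▒  ▓         
┃    [+] t┃         ▓▓▓ ░█░ ▓▓▓       
┃    .giti┃          ░  █▓█  ░        
┃         ┃             █ █           
┃         ┃                           
┃         ┃         ▓         ▓       
┃         ┃            ▓▓ ▓▓          
┃         ┃         ░ ░ ░ ░ ░ ░       
┃         ┃          ▒   ▒   ▒        
┃         ┃         ▒   ▒ ▒   ▒       
┗━━━━━━━━━┗━━━━━━━━━━━━━━━━━━━━━━━━━━━
                                      
                                      
                                      


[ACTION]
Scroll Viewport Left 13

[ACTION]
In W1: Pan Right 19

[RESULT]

          ┠───────────────────────────
          ┃                           
┏━━━━━━━━━┃                           
┃ FileBrow┃                           
┠─────────┃ █                         
┃> [-] pro┃                           
┃    [+] t┃▓                          
┃    .giti┃                           
┃         ┃                           
┃         ┃                           
┃         ┃▓                          
┃         ┃                           
┃         ┃░                          
┃         ┃                           
┃         ┃▒                          
┗━━━━━━━━━┗━━━━━━━━━━━━━━━━━━━━━━━━━━━
                                      
                                      
                                      


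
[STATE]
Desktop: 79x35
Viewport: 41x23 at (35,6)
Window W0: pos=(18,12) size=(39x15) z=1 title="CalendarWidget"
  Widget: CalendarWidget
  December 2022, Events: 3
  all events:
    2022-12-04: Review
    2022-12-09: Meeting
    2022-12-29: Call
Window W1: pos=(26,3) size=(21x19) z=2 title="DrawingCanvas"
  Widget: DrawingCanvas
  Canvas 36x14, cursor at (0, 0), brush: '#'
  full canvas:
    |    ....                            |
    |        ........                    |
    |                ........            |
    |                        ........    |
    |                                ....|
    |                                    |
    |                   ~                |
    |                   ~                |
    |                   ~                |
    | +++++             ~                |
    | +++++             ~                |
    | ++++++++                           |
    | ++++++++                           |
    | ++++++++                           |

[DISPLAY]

           ┃                             
........   ┃                             
        ...┃                             
           ┃                             
           ┃                             
           ┃                             
           ┃━━━━━━━━━┓                   
           ┃         ┃                   
           ┃─────────┨                   
           ┃         ┃                   
           ┃         ┃                   
+          ┃         ┃                   
+          ┃         ┃                   
+          ┃         ┃                   
           ┃         ┃                   
━━━━━━━━━━━┛         ┃                   
                     ┃                   
                     ┃                   
                     ┃                   
                     ┃                   
━━━━━━━━━━━━━━━━━━━━━┛                   
                                         
                                         


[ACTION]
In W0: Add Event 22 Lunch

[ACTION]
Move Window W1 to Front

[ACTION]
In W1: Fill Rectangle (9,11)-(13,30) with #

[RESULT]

           ┃                             
........   ┃                             
        ...┃                             
           ┃                             
           ┃                             
           ┃                             
           ┃━━━━━━━━━┓                   
           ┃         ┃                   
           ┃─────────┨                   
   ########┃         ┃                   
   ########┃         ┃                   
+  ########┃         ┃                   
+  ########┃         ┃                   
+  ########┃         ┃                   
           ┃         ┃                   
━━━━━━━━━━━┛         ┃                   
                     ┃                   
                     ┃                   
                     ┃                   
                     ┃                   
━━━━━━━━━━━━━━━━━━━━━┛                   
                                         
                                         


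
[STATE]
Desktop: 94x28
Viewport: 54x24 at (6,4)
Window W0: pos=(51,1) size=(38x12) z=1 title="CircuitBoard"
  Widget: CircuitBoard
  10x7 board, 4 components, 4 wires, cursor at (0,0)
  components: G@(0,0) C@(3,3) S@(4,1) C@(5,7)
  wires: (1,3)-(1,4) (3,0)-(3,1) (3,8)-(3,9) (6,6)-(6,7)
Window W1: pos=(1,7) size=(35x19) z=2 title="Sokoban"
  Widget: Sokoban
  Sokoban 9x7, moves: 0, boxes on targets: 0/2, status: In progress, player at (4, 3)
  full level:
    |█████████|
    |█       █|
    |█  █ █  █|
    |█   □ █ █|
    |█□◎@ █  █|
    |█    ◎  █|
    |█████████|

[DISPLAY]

                                             ┃   0 1 2
                                             ┃0  [G]  
                                             ┃        
━━━━━━━━━━━━━━━━━━━━━━━━━━━━━┓               ┃1       
oban                         ┃               ┃        
─────────────────────────────┨               ┃2       
█████                        ┃               ┃        
    █                        ┃               ┃3   · ─ 
 █  █                        ┃               ┗━━━━━━━━
□ █ █                        ┃                        
 █  █                        ┃                        
 ◎  █                        ┃                        
█████                        ┃                        
s: 0  0/2                    ┃                        
                             ┃                        
                             ┃                        
                             ┃                        
                             ┃                        
                             ┃                        
                             ┃                        
                             ┃                        
━━━━━━━━━━━━━━━━━━━━━━━━━━━━━┛                        
                                                      
                                                      


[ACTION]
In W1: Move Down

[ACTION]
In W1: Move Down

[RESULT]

                                             ┃   0 1 2
                                             ┃0  [G]  
                                             ┃        
━━━━━━━━━━━━━━━━━━━━━━━━━━━━━┓               ┃1       
oban                         ┃               ┃        
─────────────────────────────┨               ┃2       
█████                        ┃               ┃        
    █                        ┃               ┃3   · ─ 
 █  █                        ┃               ┗━━━━━━━━
□ █ █                        ┃                        
 █  █                        ┃                        
 ◎  █                        ┃                        
█████                        ┃                        
s: 1  0/2                    ┃                        
                             ┃                        
                             ┃                        
                             ┃                        
                             ┃                        
                             ┃                        
                             ┃                        
                             ┃                        
━━━━━━━━━━━━━━━━━━━━━━━━━━━━━┛                        
                                                      
                                                      


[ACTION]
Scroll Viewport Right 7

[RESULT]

                                      ┃   0 1 2 3 4 5 
                                      ┃0  [G]         
                                      ┃               
━━━━━━━━━━━━━━━━━━━━━━┓               ┃1              
                      ┃               ┃               
──────────────────────┨               ┃2              
                      ┃               ┃               
                      ┃               ┃3   · ─ ·      
                      ┃               ┗━━━━━━━━━━━━━━━
                      ┃                               
                      ┃                               
                      ┃                               
                      ┃                               
/2                    ┃                               
                      ┃                               
                      ┃                               
                      ┃                               
                      ┃                               
                      ┃                               
                      ┃                               
                      ┃                               
━━━━━━━━━━━━━━━━━━━━━━┛                               
                                                      
                                                      
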